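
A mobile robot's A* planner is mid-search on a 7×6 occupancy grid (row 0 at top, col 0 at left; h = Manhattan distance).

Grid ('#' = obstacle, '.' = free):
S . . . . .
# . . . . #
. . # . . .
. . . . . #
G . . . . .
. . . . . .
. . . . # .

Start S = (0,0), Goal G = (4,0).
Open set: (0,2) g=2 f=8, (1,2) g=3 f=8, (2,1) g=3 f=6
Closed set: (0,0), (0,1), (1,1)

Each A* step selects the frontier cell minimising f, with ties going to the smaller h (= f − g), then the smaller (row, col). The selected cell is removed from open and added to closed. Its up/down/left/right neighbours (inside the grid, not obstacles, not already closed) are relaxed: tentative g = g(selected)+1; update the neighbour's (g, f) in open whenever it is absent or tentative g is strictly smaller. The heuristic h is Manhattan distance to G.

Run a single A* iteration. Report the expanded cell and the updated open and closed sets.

expanded=(2,1); open=[(0,2) g=2 f=8, (1,2) g=3 f=8, (2,0) g=4 f=6, (3,1) g=4 f=6]; closed=[(0,0), (0,1), (1,1), (2,1)]

step 1: expand (2,1) (f=6, h=3) → closed; open now [(0,2) g=2 f=8, (1,2) g=3 f=8, (2,0) g=4 f=6, (3,1) g=4 f=6]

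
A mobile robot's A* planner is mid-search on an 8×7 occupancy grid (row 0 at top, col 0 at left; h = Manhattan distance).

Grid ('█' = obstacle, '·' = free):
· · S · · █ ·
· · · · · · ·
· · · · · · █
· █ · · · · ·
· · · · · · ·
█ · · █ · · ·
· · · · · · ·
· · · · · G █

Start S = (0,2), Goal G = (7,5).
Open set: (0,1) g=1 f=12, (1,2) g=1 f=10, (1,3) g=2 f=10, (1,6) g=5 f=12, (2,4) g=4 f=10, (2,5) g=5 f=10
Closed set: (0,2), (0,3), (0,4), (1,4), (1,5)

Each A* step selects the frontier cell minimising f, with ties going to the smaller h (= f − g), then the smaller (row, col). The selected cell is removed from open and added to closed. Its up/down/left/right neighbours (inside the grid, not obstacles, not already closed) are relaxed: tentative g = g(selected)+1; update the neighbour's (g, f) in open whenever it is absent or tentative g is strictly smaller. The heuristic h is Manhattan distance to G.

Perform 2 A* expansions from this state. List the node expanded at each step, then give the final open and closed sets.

order=[(2,5) → (3,5)]; open=[(0,1) g=1 f=12, (1,2) g=1 f=10, (1,3) g=2 f=10, (1,6) g=5 f=12, (2,4) g=4 f=10, (3,4) g=7 f=12, (3,6) g=7 f=12, (4,5) g=7 f=10]; closed=[(0,2), (0,3), (0,4), (1,4), (1,5), (2,5), (3,5)]

step 1: expand (2,5) (f=10, h=5) → closed; open now [(0,1) g=1 f=12, (1,2) g=1 f=10, (1,3) g=2 f=10, (1,6) g=5 f=12, (2,4) g=4 f=10, (3,5) g=6 f=10]
step 2: expand (3,5) (f=10, h=4) → closed; open now [(0,1) g=1 f=12, (1,2) g=1 f=10, (1,3) g=2 f=10, (1,6) g=5 f=12, (2,4) g=4 f=10, (3,4) g=7 f=12, (3,6) g=7 f=12, (4,5) g=7 f=10]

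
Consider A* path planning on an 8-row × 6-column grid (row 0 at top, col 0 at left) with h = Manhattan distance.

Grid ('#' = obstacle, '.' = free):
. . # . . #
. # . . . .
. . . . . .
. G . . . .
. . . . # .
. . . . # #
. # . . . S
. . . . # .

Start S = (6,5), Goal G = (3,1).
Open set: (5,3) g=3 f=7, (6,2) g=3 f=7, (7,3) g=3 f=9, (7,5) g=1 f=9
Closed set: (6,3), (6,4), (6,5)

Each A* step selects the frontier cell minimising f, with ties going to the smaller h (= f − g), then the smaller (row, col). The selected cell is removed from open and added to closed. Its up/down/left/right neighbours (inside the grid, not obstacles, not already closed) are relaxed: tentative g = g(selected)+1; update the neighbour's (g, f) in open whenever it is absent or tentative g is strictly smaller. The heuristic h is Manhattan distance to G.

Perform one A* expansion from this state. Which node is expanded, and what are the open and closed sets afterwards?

expanded=(5,3); open=[(4,3) g=4 f=7, (5,2) g=4 f=7, (6,2) g=3 f=7, (7,3) g=3 f=9, (7,5) g=1 f=9]; closed=[(5,3), (6,3), (6,4), (6,5)]

step 1: expand (5,3) (f=7, h=4) → closed; open now [(4,3) g=4 f=7, (5,2) g=4 f=7, (6,2) g=3 f=7, (7,3) g=3 f=9, (7,5) g=1 f=9]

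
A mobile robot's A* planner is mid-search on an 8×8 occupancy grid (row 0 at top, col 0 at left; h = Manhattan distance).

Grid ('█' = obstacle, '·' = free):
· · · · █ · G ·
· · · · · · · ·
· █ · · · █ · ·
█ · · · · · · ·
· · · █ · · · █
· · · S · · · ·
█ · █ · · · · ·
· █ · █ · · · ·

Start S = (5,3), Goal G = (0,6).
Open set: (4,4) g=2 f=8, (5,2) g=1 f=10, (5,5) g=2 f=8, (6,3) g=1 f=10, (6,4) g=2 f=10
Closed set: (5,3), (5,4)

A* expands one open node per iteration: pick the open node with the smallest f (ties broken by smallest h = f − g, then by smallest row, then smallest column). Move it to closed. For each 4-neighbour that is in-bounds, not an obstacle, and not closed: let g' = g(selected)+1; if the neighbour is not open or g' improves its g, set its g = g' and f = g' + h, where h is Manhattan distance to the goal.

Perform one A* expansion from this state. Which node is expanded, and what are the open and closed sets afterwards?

step 1: expand (4,4) (f=8, h=6) → closed; open now [(3,4) g=3 f=8, (4,5) g=3 f=8, (5,2) g=1 f=10, (5,5) g=2 f=8, (6,3) g=1 f=10, (6,4) g=2 f=10]

expanded=(4,4); open=[(3,4) g=3 f=8, (4,5) g=3 f=8, (5,2) g=1 f=10, (5,5) g=2 f=8, (6,3) g=1 f=10, (6,4) g=2 f=10]; closed=[(4,4), (5,3), (5,4)]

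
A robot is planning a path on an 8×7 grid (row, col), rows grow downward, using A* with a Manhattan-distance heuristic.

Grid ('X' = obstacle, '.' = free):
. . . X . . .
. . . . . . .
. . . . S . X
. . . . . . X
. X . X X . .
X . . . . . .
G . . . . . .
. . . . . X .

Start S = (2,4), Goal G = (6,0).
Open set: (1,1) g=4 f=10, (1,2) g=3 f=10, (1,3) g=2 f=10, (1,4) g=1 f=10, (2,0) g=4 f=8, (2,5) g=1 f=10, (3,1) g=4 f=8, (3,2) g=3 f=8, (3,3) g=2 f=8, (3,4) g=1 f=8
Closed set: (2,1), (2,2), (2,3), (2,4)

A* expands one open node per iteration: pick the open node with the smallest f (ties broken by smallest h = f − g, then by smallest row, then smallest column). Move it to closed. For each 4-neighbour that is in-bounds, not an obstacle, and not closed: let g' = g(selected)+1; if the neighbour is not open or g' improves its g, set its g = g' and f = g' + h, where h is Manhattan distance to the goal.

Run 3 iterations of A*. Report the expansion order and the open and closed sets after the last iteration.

step 1: expand (2,0) (f=8, h=4) → closed; open now [(1,0) g=5 f=10, (1,1) g=4 f=10, (1,2) g=3 f=10, (1,3) g=2 f=10, (1,4) g=1 f=10, (2,5) g=1 f=10, (3,0) g=5 f=8, (3,1) g=4 f=8, (3,2) g=3 f=8, (3,3) g=2 f=8, (3,4) g=1 f=8]
step 2: expand (3,0) (f=8, h=3) → closed; open now [(1,0) g=5 f=10, (1,1) g=4 f=10, (1,2) g=3 f=10, (1,3) g=2 f=10, (1,4) g=1 f=10, (2,5) g=1 f=10, (3,1) g=4 f=8, (3,2) g=3 f=8, (3,3) g=2 f=8, (3,4) g=1 f=8, (4,0) g=6 f=8]
step 3: expand (4,0) (f=8, h=2) → closed; open now [(1,0) g=5 f=10, (1,1) g=4 f=10, (1,2) g=3 f=10, (1,3) g=2 f=10, (1,4) g=1 f=10, (2,5) g=1 f=10, (3,1) g=4 f=8, (3,2) g=3 f=8, (3,3) g=2 f=8, (3,4) g=1 f=8]

order=[(2,0) → (3,0) → (4,0)]; open=[(1,0) g=5 f=10, (1,1) g=4 f=10, (1,2) g=3 f=10, (1,3) g=2 f=10, (1,4) g=1 f=10, (2,5) g=1 f=10, (3,1) g=4 f=8, (3,2) g=3 f=8, (3,3) g=2 f=8, (3,4) g=1 f=8]; closed=[(2,0), (2,1), (2,2), (2,3), (2,4), (3,0), (4,0)]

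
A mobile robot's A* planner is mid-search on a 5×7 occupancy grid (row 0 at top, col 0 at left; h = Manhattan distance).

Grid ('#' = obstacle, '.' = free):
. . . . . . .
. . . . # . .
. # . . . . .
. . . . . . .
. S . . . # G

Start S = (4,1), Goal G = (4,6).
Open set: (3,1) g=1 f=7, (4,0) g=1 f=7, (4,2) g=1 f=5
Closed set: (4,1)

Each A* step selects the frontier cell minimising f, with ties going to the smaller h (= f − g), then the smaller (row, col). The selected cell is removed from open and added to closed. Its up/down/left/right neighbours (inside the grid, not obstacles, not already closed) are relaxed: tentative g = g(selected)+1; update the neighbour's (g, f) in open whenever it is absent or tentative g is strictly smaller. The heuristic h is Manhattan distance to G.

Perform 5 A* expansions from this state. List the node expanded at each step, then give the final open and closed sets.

order=[(4,2) → (4,3) → (4,4) → (3,4) → (3,5)]; open=[(2,4) g=5 f=9, (2,5) g=6 f=9, (3,1) g=1 f=7, (3,2) g=2 f=7, (3,3) g=3 f=7, (3,6) g=6 f=7, (4,0) g=1 f=7]; closed=[(3,4), (3,5), (4,1), (4,2), (4,3), (4,4)]

step 1: expand (4,2) (f=5, h=4) → closed; open now [(3,1) g=1 f=7, (3,2) g=2 f=7, (4,0) g=1 f=7, (4,3) g=2 f=5]
step 2: expand (4,3) (f=5, h=3) → closed; open now [(3,1) g=1 f=7, (3,2) g=2 f=7, (3,3) g=3 f=7, (4,0) g=1 f=7, (4,4) g=3 f=5]
step 3: expand (4,4) (f=5, h=2) → closed; open now [(3,1) g=1 f=7, (3,2) g=2 f=7, (3,3) g=3 f=7, (3,4) g=4 f=7, (4,0) g=1 f=7]
step 4: expand (3,4) (f=7, h=3) → closed; open now [(2,4) g=5 f=9, (3,1) g=1 f=7, (3,2) g=2 f=7, (3,3) g=3 f=7, (3,5) g=5 f=7, (4,0) g=1 f=7]
step 5: expand (3,5) (f=7, h=2) → closed; open now [(2,4) g=5 f=9, (2,5) g=6 f=9, (3,1) g=1 f=7, (3,2) g=2 f=7, (3,3) g=3 f=7, (3,6) g=6 f=7, (4,0) g=1 f=7]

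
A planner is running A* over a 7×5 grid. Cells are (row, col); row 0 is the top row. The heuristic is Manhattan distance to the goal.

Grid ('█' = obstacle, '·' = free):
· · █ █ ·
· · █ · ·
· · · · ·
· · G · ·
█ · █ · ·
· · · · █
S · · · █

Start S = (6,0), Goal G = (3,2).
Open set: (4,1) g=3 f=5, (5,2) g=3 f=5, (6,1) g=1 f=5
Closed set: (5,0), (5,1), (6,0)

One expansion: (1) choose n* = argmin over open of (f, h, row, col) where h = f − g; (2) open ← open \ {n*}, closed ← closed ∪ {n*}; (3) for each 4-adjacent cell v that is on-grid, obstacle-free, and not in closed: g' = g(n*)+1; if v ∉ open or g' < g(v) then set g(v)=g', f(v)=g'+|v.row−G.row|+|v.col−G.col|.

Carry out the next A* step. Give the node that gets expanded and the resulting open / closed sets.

step 1: expand (4,1) (f=5, h=2) → closed; open now [(3,1) g=4 f=5, (5,2) g=3 f=5, (6,1) g=1 f=5]

expanded=(4,1); open=[(3,1) g=4 f=5, (5,2) g=3 f=5, (6,1) g=1 f=5]; closed=[(4,1), (5,0), (5,1), (6,0)]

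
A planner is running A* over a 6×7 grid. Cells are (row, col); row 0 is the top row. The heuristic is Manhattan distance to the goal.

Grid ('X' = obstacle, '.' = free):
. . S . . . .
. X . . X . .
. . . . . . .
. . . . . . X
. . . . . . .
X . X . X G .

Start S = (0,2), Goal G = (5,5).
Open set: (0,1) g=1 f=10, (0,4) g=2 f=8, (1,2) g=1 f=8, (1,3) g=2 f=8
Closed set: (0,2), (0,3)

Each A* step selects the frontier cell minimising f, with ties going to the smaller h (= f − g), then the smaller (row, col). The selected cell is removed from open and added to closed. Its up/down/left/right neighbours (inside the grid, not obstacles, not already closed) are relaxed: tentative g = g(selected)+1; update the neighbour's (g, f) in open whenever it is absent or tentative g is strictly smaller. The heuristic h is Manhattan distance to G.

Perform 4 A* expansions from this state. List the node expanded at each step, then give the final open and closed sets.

step 1: expand (0,4) (f=8, h=6) → closed; open now [(0,1) g=1 f=10, (0,5) g=3 f=8, (1,2) g=1 f=8, (1,3) g=2 f=8]
step 2: expand (0,5) (f=8, h=5) → closed; open now [(0,1) g=1 f=10, (0,6) g=4 f=10, (1,2) g=1 f=8, (1,3) g=2 f=8, (1,5) g=4 f=8]
step 3: expand (1,5) (f=8, h=4) → closed; open now [(0,1) g=1 f=10, (0,6) g=4 f=10, (1,2) g=1 f=8, (1,3) g=2 f=8, (1,6) g=5 f=10, (2,5) g=5 f=8]
step 4: expand (2,5) (f=8, h=3) → closed; open now [(0,1) g=1 f=10, (0,6) g=4 f=10, (1,2) g=1 f=8, (1,3) g=2 f=8, (1,6) g=5 f=10, (2,4) g=6 f=10, (2,6) g=6 f=10, (3,5) g=6 f=8]

order=[(0,4) → (0,5) → (1,5) → (2,5)]; open=[(0,1) g=1 f=10, (0,6) g=4 f=10, (1,2) g=1 f=8, (1,3) g=2 f=8, (1,6) g=5 f=10, (2,4) g=6 f=10, (2,6) g=6 f=10, (3,5) g=6 f=8]; closed=[(0,2), (0,3), (0,4), (0,5), (1,5), (2,5)]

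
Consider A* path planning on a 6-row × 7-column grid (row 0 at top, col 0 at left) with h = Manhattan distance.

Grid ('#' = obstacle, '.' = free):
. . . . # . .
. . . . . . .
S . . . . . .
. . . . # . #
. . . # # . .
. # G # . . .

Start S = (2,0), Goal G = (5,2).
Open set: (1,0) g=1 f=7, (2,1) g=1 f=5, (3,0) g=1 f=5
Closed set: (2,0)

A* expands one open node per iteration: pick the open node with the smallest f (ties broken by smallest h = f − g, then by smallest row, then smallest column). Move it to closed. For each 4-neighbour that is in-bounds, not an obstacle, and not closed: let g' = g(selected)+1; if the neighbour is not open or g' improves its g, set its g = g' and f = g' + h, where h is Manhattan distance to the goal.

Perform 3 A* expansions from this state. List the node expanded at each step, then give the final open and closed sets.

order=[(2,1) → (2,2) → (3,2)]; open=[(1,0) g=1 f=7, (1,1) g=2 f=7, (1,2) g=3 f=7, (2,3) g=3 f=7, (3,0) g=1 f=5, (3,1) g=2 f=5, (3,3) g=4 f=7, (4,2) g=4 f=5]; closed=[(2,0), (2,1), (2,2), (3,2)]

step 1: expand (2,1) (f=5, h=4) → closed; open now [(1,0) g=1 f=7, (1,1) g=2 f=7, (2,2) g=2 f=5, (3,0) g=1 f=5, (3,1) g=2 f=5]
step 2: expand (2,2) (f=5, h=3) → closed; open now [(1,0) g=1 f=7, (1,1) g=2 f=7, (1,2) g=3 f=7, (2,3) g=3 f=7, (3,0) g=1 f=5, (3,1) g=2 f=5, (3,2) g=3 f=5]
step 3: expand (3,2) (f=5, h=2) → closed; open now [(1,0) g=1 f=7, (1,1) g=2 f=7, (1,2) g=3 f=7, (2,3) g=3 f=7, (3,0) g=1 f=5, (3,1) g=2 f=5, (3,3) g=4 f=7, (4,2) g=4 f=5]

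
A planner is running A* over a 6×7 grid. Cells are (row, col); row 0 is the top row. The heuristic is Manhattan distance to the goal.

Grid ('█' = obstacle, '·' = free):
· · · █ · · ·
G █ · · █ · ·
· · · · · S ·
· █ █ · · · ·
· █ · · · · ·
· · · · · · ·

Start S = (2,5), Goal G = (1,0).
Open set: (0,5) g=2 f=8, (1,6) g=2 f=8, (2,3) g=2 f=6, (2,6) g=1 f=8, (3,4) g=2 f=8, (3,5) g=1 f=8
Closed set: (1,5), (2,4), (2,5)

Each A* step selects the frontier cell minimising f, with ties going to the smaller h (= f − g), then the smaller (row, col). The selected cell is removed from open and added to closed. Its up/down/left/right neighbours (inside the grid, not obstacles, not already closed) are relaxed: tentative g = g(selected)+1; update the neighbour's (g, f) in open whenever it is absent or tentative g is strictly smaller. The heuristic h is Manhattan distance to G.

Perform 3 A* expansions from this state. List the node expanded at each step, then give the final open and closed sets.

order=[(2,3) → (1,3) → (1,2)]; open=[(0,2) g=5 f=8, (0,5) g=2 f=8, (1,6) g=2 f=8, (2,2) g=3 f=6, (2,6) g=1 f=8, (3,3) g=3 f=8, (3,4) g=2 f=8, (3,5) g=1 f=8]; closed=[(1,2), (1,3), (1,5), (2,3), (2,4), (2,5)]

step 1: expand (2,3) (f=6, h=4) → closed; open now [(0,5) g=2 f=8, (1,3) g=3 f=6, (1,6) g=2 f=8, (2,2) g=3 f=6, (2,6) g=1 f=8, (3,3) g=3 f=8, (3,4) g=2 f=8, (3,5) g=1 f=8]
step 2: expand (1,3) (f=6, h=3) → closed; open now [(0,5) g=2 f=8, (1,2) g=4 f=6, (1,6) g=2 f=8, (2,2) g=3 f=6, (2,6) g=1 f=8, (3,3) g=3 f=8, (3,4) g=2 f=8, (3,5) g=1 f=8]
step 3: expand (1,2) (f=6, h=2) → closed; open now [(0,2) g=5 f=8, (0,5) g=2 f=8, (1,6) g=2 f=8, (2,2) g=3 f=6, (2,6) g=1 f=8, (3,3) g=3 f=8, (3,4) g=2 f=8, (3,5) g=1 f=8]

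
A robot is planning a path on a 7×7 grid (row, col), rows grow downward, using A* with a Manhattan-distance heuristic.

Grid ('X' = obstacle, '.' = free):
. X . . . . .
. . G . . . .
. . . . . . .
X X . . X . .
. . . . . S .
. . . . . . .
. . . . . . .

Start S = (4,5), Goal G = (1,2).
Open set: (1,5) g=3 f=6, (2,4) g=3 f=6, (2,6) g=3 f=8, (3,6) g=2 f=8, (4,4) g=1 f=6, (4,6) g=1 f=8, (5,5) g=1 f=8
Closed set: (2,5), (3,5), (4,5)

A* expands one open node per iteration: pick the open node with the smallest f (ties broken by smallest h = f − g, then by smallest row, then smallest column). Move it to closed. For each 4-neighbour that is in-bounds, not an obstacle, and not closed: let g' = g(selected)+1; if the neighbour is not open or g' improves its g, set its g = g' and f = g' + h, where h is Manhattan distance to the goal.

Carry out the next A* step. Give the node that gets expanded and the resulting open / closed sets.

expanded=(1,5); open=[(0,5) g=4 f=8, (1,4) g=4 f=6, (1,6) g=4 f=8, (2,4) g=3 f=6, (2,6) g=3 f=8, (3,6) g=2 f=8, (4,4) g=1 f=6, (4,6) g=1 f=8, (5,5) g=1 f=8]; closed=[(1,5), (2,5), (3,5), (4,5)]

step 1: expand (1,5) (f=6, h=3) → closed; open now [(0,5) g=4 f=8, (1,4) g=4 f=6, (1,6) g=4 f=8, (2,4) g=3 f=6, (2,6) g=3 f=8, (3,6) g=2 f=8, (4,4) g=1 f=6, (4,6) g=1 f=8, (5,5) g=1 f=8]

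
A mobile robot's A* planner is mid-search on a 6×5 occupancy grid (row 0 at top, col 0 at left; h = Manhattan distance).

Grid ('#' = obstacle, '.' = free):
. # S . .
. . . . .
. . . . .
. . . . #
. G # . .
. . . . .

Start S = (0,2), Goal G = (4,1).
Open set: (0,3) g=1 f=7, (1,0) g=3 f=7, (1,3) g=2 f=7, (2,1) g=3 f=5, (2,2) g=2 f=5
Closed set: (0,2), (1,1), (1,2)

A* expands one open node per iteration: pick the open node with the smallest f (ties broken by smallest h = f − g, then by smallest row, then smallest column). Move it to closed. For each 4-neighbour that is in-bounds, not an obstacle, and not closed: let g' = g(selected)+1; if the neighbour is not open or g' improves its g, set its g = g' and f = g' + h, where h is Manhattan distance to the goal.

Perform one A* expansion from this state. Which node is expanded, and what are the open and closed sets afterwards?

expanded=(2,1); open=[(0,3) g=1 f=7, (1,0) g=3 f=7, (1,3) g=2 f=7, (2,0) g=4 f=7, (2,2) g=2 f=5, (3,1) g=4 f=5]; closed=[(0,2), (1,1), (1,2), (2,1)]

step 1: expand (2,1) (f=5, h=2) → closed; open now [(0,3) g=1 f=7, (1,0) g=3 f=7, (1,3) g=2 f=7, (2,0) g=4 f=7, (2,2) g=2 f=5, (3,1) g=4 f=5]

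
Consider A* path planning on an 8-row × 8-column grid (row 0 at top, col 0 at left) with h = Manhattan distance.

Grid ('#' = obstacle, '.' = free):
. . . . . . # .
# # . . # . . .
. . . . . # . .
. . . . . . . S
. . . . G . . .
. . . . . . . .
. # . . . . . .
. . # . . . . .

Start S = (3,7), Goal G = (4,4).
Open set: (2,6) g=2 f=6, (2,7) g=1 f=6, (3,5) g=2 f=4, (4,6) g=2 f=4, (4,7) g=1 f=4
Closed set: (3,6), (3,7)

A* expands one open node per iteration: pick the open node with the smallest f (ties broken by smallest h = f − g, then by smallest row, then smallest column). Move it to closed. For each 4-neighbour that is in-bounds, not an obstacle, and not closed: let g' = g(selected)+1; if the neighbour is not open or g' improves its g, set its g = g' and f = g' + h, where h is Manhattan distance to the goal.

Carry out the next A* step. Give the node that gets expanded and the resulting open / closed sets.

expanded=(3,5); open=[(2,6) g=2 f=6, (2,7) g=1 f=6, (3,4) g=3 f=4, (4,5) g=3 f=4, (4,6) g=2 f=4, (4,7) g=1 f=4]; closed=[(3,5), (3,6), (3,7)]

step 1: expand (3,5) (f=4, h=2) → closed; open now [(2,6) g=2 f=6, (2,7) g=1 f=6, (3,4) g=3 f=4, (4,5) g=3 f=4, (4,6) g=2 f=4, (4,7) g=1 f=4]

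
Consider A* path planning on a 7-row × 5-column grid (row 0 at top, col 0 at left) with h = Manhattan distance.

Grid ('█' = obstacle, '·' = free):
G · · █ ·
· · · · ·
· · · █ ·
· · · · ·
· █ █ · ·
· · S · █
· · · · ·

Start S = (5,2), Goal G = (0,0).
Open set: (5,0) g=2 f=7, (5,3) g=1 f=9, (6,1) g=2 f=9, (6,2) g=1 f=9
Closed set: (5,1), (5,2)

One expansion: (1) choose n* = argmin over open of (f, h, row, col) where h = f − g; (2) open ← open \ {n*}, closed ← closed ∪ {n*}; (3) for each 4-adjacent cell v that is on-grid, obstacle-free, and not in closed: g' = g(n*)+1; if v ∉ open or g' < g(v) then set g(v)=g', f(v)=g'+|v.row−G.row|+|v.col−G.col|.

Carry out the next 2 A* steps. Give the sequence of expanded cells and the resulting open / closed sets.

step 1: expand (5,0) (f=7, h=5) → closed; open now [(4,0) g=3 f=7, (5,3) g=1 f=9, (6,0) g=3 f=9, (6,1) g=2 f=9, (6,2) g=1 f=9]
step 2: expand (4,0) (f=7, h=4) → closed; open now [(3,0) g=4 f=7, (5,3) g=1 f=9, (6,0) g=3 f=9, (6,1) g=2 f=9, (6,2) g=1 f=9]

order=[(5,0) → (4,0)]; open=[(3,0) g=4 f=7, (5,3) g=1 f=9, (6,0) g=3 f=9, (6,1) g=2 f=9, (6,2) g=1 f=9]; closed=[(4,0), (5,0), (5,1), (5,2)]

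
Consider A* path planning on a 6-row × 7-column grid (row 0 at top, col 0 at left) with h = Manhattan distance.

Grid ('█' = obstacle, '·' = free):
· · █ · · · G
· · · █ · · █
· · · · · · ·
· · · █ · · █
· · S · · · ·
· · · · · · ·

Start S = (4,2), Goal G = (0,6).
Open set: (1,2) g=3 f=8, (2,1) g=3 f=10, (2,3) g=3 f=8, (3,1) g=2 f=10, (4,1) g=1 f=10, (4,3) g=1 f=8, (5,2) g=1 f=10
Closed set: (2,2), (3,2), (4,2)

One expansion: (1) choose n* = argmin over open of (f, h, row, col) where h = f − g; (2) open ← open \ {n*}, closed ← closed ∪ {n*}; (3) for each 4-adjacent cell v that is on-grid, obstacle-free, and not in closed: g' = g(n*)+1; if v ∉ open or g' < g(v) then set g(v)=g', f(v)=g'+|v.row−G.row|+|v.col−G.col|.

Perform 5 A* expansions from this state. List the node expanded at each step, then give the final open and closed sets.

step 1: expand (1,2) (f=8, h=5) → closed; open now [(1,1) g=4 f=10, (2,1) g=3 f=10, (2,3) g=3 f=8, (3,1) g=2 f=10, (4,1) g=1 f=10, (4,3) g=1 f=8, (5,2) g=1 f=10]
step 2: expand (2,3) (f=8, h=5) → closed; open now [(1,1) g=4 f=10, (2,1) g=3 f=10, (2,4) g=4 f=8, (3,1) g=2 f=10, (4,1) g=1 f=10, (4,3) g=1 f=8, (5,2) g=1 f=10]
step 3: expand (2,4) (f=8, h=4) → closed; open now [(1,1) g=4 f=10, (1,4) g=5 f=8, (2,1) g=3 f=10, (2,5) g=5 f=8, (3,1) g=2 f=10, (3,4) g=5 f=10, (4,1) g=1 f=10, (4,3) g=1 f=8, (5,2) g=1 f=10]
step 4: expand (1,4) (f=8, h=3) → closed; open now [(0,4) g=6 f=8, (1,1) g=4 f=10, (1,5) g=6 f=8, (2,1) g=3 f=10, (2,5) g=5 f=8, (3,1) g=2 f=10, (3,4) g=5 f=10, (4,1) g=1 f=10, (4,3) g=1 f=8, (5,2) g=1 f=10]
step 5: expand (0,4) (f=8, h=2) → closed; open now [(0,3) g=7 f=10, (0,5) g=7 f=8, (1,1) g=4 f=10, (1,5) g=6 f=8, (2,1) g=3 f=10, (2,5) g=5 f=8, (3,1) g=2 f=10, (3,4) g=5 f=10, (4,1) g=1 f=10, (4,3) g=1 f=8, (5,2) g=1 f=10]

order=[(1,2) → (2,3) → (2,4) → (1,4) → (0,4)]; open=[(0,3) g=7 f=10, (0,5) g=7 f=8, (1,1) g=4 f=10, (1,5) g=6 f=8, (2,1) g=3 f=10, (2,5) g=5 f=8, (3,1) g=2 f=10, (3,4) g=5 f=10, (4,1) g=1 f=10, (4,3) g=1 f=8, (5,2) g=1 f=10]; closed=[(0,4), (1,2), (1,4), (2,2), (2,3), (2,4), (3,2), (4,2)]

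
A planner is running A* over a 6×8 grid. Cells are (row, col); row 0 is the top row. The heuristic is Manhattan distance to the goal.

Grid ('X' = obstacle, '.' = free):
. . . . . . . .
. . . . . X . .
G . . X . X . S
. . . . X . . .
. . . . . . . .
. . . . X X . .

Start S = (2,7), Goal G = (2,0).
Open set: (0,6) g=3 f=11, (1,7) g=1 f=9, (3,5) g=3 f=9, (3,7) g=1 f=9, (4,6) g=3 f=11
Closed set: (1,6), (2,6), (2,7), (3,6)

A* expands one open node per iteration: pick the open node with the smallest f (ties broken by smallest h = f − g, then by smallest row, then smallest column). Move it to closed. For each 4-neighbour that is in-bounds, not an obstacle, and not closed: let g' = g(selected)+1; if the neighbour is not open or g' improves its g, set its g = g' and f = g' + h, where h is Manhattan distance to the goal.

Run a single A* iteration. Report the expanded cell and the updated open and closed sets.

step 1: expand (3,5) (f=9, h=6) → closed; open now [(0,6) g=3 f=11, (1,7) g=1 f=9, (3,7) g=1 f=9, (4,5) g=4 f=11, (4,6) g=3 f=11]

expanded=(3,5); open=[(0,6) g=3 f=11, (1,7) g=1 f=9, (3,7) g=1 f=9, (4,5) g=4 f=11, (4,6) g=3 f=11]; closed=[(1,6), (2,6), (2,7), (3,5), (3,6)]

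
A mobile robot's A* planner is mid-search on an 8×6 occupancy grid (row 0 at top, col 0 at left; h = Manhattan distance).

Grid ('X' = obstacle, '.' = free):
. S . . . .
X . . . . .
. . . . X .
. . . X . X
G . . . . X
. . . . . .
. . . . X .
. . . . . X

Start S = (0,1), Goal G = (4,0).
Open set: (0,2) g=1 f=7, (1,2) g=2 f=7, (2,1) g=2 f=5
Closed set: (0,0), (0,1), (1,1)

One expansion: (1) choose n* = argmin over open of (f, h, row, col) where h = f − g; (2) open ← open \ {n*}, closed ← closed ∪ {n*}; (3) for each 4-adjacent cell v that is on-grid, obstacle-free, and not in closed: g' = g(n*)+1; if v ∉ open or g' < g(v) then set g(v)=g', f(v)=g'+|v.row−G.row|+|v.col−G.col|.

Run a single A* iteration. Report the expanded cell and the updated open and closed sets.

step 1: expand (2,1) (f=5, h=3) → closed; open now [(0,2) g=1 f=7, (1,2) g=2 f=7, (2,0) g=3 f=5, (2,2) g=3 f=7, (3,1) g=3 f=5]

expanded=(2,1); open=[(0,2) g=1 f=7, (1,2) g=2 f=7, (2,0) g=3 f=5, (2,2) g=3 f=7, (3,1) g=3 f=5]; closed=[(0,0), (0,1), (1,1), (2,1)]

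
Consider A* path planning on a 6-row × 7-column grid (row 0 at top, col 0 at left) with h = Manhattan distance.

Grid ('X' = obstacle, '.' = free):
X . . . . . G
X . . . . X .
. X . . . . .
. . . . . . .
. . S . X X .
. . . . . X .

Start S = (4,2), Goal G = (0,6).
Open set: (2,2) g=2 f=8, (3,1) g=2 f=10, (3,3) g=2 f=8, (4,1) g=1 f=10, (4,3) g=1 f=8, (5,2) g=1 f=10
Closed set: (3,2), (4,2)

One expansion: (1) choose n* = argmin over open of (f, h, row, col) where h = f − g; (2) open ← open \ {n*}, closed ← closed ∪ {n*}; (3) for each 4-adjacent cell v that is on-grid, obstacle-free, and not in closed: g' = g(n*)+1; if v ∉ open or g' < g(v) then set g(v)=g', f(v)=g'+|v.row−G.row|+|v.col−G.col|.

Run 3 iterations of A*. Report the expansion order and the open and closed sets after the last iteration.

order=[(2,2) → (1,2) → (0,2)]; open=[(0,1) g=5 f=10, (0,3) g=5 f=8, (1,1) g=4 f=10, (1,3) g=4 f=8, (2,3) g=3 f=8, (3,1) g=2 f=10, (3,3) g=2 f=8, (4,1) g=1 f=10, (4,3) g=1 f=8, (5,2) g=1 f=10]; closed=[(0,2), (1,2), (2,2), (3,2), (4,2)]

step 1: expand (2,2) (f=8, h=6) → closed; open now [(1,2) g=3 f=8, (2,3) g=3 f=8, (3,1) g=2 f=10, (3,3) g=2 f=8, (4,1) g=1 f=10, (4,3) g=1 f=8, (5,2) g=1 f=10]
step 2: expand (1,2) (f=8, h=5) → closed; open now [(0,2) g=4 f=8, (1,1) g=4 f=10, (1,3) g=4 f=8, (2,3) g=3 f=8, (3,1) g=2 f=10, (3,3) g=2 f=8, (4,1) g=1 f=10, (4,3) g=1 f=8, (5,2) g=1 f=10]
step 3: expand (0,2) (f=8, h=4) → closed; open now [(0,1) g=5 f=10, (0,3) g=5 f=8, (1,1) g=4 f=10, (1,3) g=4 f=8, (2,3) g=3 f=8, (3,1) g=2 f=10, (3,3) g=2 f=8, (4,1) g=1 f=10, (4,3) g=1 f=8, (5,2) g=1 f=10]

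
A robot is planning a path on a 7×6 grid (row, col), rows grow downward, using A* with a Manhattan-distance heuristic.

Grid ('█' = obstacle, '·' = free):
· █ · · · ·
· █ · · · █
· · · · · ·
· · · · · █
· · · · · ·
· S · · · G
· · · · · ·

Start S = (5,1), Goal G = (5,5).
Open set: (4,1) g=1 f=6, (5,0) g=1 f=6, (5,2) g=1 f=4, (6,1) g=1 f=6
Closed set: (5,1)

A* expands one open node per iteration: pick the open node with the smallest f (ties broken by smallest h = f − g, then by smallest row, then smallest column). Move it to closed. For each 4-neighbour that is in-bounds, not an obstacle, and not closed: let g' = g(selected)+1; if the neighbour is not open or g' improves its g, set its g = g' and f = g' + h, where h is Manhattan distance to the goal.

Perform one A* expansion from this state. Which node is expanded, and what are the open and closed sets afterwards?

expanded=(5,2); open=[(4,1) g=1 f=6, (4,2) g=2 f=6, (5,0) g=1 f=6, (5,3) g=2 f=4, (6,1) g=1 f=6, (6,2) g=2 f=6]; closed=[(5,1), (5,2)]

step 1: expand (5,2) (f=4, h=3) → closed; open now [(4,1) g=1 f=6, (4,2) g=2 f=6, (5,0) g=1 f=6, (5,3) g=2 f=4, (6,1) g=1 f=6, (6,2) g=2 f=6]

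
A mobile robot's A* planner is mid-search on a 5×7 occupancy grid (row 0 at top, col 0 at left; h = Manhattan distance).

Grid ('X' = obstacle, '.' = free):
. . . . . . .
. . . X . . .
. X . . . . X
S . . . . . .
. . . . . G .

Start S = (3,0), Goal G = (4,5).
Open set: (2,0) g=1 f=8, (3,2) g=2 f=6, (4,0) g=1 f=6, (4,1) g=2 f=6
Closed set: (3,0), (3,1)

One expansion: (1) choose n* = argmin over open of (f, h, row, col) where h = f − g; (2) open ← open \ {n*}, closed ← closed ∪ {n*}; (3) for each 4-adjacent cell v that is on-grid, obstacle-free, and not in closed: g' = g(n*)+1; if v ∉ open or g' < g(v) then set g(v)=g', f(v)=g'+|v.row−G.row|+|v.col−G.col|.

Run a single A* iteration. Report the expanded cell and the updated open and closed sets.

expanded=(3,2); open=[(2,0) g=1 f=8, (2,2) g=3 f=8, (3,3) g=3 f=6, (4,0) g=1 f=6, (4,1) g=2 f=6, (4,2) g=3 f=6]; closed=[(3,0), (3,1), (3,2)]

step 1: expand (3,2) (f=6, h=4) → closed; open now [(2,0) g=1 f=8, (2,2) g=3 f=8, (3,3) g=3 f=6, (4,0) g=1 f=6, (4,1) g=2 f=6, (4,2) g=3 f=6]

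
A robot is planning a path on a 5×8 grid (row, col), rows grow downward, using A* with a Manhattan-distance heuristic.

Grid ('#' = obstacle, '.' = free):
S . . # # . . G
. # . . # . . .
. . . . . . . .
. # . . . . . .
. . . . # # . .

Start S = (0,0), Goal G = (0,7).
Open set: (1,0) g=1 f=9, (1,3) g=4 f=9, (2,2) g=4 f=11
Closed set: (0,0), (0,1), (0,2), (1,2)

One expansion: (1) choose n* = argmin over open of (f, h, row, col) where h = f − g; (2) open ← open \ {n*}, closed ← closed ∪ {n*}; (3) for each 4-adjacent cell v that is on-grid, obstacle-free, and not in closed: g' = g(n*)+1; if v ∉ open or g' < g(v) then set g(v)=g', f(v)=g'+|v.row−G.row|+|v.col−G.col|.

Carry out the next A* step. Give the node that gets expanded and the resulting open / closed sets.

step 1: expand (1,3) (f=9, h=5) → closed; open now [(1,0) g=1 f=9, (2,2) g=4 f=11, (2,3) g=5 f=11]

expanded=(1,3); open=[(1,0) g=1 f=9, (2,2) g=4 f=11, (2,3) g=5 f=11]; closed=[(0,0), (0,1), (0,2), (1,2), (1,3)]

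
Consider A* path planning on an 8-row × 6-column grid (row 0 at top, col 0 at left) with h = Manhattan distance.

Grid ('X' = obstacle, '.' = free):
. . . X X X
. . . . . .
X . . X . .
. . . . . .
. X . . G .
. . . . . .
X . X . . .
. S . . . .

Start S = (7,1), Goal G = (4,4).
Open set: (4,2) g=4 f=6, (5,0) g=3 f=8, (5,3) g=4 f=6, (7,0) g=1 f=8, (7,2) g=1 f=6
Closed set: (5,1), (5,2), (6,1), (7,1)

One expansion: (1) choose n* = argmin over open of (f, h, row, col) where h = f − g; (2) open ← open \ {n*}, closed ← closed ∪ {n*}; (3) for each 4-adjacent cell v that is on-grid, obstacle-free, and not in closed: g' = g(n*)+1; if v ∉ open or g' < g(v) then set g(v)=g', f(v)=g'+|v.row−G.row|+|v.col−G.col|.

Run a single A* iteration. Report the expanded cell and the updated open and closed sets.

expanded=(4,2); open=[(3,2) g=5 f=8, (4,3) g=5 f=6, (5,0) g=3 f=8, (5,3) g=4 f=6, (7,0) g=1 f=8, (7,2) g=1 f=6]; closed=[(4,2), (5,1), (5,2), (6,1), (7,1)]

step 1: expand (4,2) (f=6, h=2) → closed; open now [(3,2) g=5 f=8, (4,3) g=5 f=6, (5,0) g=3 f=8, (5,3) g=4 f=6, (7,0) g=1 f=8, (7,2) g=1 f=6]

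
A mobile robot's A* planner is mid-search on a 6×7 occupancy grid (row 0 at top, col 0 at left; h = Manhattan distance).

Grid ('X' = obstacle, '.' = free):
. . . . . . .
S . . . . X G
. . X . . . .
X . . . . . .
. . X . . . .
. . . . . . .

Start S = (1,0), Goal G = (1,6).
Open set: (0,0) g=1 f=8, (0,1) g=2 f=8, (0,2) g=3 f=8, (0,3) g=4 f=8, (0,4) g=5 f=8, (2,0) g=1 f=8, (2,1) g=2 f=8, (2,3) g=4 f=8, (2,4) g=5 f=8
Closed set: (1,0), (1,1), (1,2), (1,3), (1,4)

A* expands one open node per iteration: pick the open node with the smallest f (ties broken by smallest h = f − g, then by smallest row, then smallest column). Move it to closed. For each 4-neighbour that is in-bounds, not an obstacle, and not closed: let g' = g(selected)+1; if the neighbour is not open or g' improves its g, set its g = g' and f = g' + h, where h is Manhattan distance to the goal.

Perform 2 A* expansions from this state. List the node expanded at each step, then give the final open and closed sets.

order=[(0,4) → (0,5)]; open=[(0,0) g=1 f=8, (0,1) g=2 f=8, (0,2) g=3 f=8, (0,3) g=4 f=8, (0,6) g=7 f=8, (2,0) g=1 f=8, (2,1) g=2 f=8, (2,3) g=4 f=8, (2,4) g=5 f=8]; closed=[(0,4), (0,5), (1,0), (1,1), (1,2), (1,3), (1,4)]

step 1: expand (0,4) (f=8, h=3) → closed; open now [(0,0) g=1 f=8, (0,1) g=2 f=8, (0,2) g=3 f=8, (0,3) g=4 f=8, (0,5) g=6 f=8, (2,0) g=1 f=8, (2,1) g=2 f=8, (2,3) g=4 f=8, (2,4) g=5 f=8]
step 2: expand (0,5) (f=8, h=2) → closed; open now [(0,0) g=1 f=8, (0,1) g=2 f=8, (0,2) g=3 f=8, (0,3) g=4 f=8, (0,6) g=7 f=8, (2,0) g=1 f=8, (2,1) g=2 f=8, (2,3) g=4 f=8, (2,4) g=5 f=8]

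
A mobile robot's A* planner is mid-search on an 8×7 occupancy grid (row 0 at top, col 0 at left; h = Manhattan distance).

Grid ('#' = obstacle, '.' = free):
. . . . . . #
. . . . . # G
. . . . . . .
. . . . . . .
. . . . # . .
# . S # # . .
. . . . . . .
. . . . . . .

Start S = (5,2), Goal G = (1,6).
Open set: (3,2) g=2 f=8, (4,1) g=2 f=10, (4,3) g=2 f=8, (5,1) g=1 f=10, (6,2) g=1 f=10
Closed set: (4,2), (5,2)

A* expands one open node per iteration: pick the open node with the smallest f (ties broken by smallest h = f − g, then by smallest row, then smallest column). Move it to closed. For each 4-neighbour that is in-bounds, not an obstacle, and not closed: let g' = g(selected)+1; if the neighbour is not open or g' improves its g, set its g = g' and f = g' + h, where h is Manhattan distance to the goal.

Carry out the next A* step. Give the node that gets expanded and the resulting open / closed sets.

expanded=(3,2); open=[(2,2) g=3 f=8, (3,1) g=3 f=10, (3,3) g=3 f=8, (4,1) g=2 f=10, (4,3) g=2 f=8, (5,1) g=1 f=10, (6,2) g=1 f=10]; closed=[(3,2), (4,2), (5,2)]

step 1: expand (3,2) (f=8, h=6) → closed; open now [(2,2) g=3 f=8, (3,1) g=3 f=10, (3,3) g=3 f=8, (4,1) g=2 f=10, (4,3) g=2 f=8, (5,1) g=1 f=10, (6,2) g=1 f=10]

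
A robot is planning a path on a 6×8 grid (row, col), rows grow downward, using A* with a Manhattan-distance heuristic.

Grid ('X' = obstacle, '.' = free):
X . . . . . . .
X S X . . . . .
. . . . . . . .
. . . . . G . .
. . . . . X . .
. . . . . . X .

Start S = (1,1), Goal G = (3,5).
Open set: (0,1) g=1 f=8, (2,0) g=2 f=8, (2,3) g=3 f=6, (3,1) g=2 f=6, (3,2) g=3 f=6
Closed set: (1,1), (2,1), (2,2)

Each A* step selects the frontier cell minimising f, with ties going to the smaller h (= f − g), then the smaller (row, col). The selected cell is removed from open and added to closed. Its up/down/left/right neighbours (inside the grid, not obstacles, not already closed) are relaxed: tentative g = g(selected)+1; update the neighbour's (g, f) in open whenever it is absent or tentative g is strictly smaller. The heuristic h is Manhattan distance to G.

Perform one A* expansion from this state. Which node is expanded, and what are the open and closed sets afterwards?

expanded=(2,3); open=[(0,1) g=1 f=8, (1,3) g=4 f=8, (2,0) g=2 f=8, (2,4) g=4 f=6, (3,1) g=2 f=6, (3,2) g=3 f=6, (3,3) g=4 f=6]; closed=[(1,1), (2,1), (2,2), (2,3)]

step 1: expand (2,3) (f=6, h=3) → closed; open now [(0,1) g=1 f=8, (1,3) g=4 f=8, (2,0) g=2 f=8, (2,4) g=4 f=6, (3,1) g=2 f=6, (3,2) g=3 f=6, (3,3) g=4 f=6]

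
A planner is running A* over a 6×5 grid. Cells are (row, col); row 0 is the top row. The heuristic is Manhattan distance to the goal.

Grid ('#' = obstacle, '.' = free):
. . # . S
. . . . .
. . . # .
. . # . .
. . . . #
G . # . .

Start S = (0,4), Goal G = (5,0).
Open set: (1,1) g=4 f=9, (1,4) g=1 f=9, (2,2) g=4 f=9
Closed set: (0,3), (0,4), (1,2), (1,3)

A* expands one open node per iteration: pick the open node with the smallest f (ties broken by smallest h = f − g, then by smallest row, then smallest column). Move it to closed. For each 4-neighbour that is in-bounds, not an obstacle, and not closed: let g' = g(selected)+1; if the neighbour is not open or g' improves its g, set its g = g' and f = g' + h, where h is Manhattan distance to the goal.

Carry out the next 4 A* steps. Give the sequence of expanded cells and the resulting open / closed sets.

step 1: expand (1,1) (f=9, h=5) → closed; open now [(0,1) g=5 f=11, (1,0) g=5 f=9, (1,4) g=1 f=9, (2,1) g=5 f=9, (2,2) g=4 f=9]
step 2: expand (1,0) (f=9, h=4) → closed; open now [(0,0) g=6 f=11, (0,1) g=5 f=11, (1,4) g=1 f=9, (2,0) g=6 f=9, (2,1) g=5 f=9, (2,2) g=4 f=9]
step 3: expand (2,0) (f=9, h=3) → closed; open now [(0,0) g=6 f=11, (0,1) g=5 f=11, (1,4) g=1 f=9, (2,1) g=5 f=9, (2,2) g=4 f=9, (3,0) g=7 f=9]
step 4: expand (3,0) (f=9, h=2) → closed; open now [(0,0) g=6 f=11, (0,1) g=5 f=11, (1,4) g=1 f=9, (2,1) g=5 f=9, (2,2) g=4 f=9, (3,1) g=8 f=11, (4,0) g=8 f=9]

order=[(1,1) → (1,0) → (2,0) → (3,0)]; open=[(0,0) g=6 f=11, (0,1) g=5 f=11, (1,4) g=1 f=9, (2,1) g=5 f=9, (2,2) g=4 f=9, (3,1) g=8 f=11, (4,0) g=8 f=9]; closed=[(0,3), (0,4), (1,0), (1,1), (1,2), (1,3), (2,0), (3,0)]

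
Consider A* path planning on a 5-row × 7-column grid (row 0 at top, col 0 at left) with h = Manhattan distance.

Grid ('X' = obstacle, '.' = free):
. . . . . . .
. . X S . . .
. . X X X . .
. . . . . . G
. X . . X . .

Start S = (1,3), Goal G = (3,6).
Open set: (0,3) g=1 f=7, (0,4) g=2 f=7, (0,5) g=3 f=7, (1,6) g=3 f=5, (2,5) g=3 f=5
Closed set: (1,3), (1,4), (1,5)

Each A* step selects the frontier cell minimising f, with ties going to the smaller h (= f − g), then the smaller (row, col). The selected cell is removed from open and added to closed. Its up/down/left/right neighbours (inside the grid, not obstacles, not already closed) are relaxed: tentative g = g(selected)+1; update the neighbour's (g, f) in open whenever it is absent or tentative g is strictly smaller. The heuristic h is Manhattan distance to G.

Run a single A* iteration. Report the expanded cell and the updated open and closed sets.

expanded=(1,6); open=[(0,3) g=1 f=7, (0,4) g=2 f=7, (0,5) g=3 f=7, (0,6) g=4 f=7, (2,5) g=3 f=5, (2,6) g=4 f=5]; closed=[(1,3), (1,4), (1,5), (1,6)]

step 1: expand (1,6) (f=5, h=2) → closed; open now [(0,3) g=1 f=7, (0,4) g=2 f=7, (0,5) g=3 f=7, (0,6) g=4 f=7, (2,5) g=3 f=5, (2,6) g=4 f=5]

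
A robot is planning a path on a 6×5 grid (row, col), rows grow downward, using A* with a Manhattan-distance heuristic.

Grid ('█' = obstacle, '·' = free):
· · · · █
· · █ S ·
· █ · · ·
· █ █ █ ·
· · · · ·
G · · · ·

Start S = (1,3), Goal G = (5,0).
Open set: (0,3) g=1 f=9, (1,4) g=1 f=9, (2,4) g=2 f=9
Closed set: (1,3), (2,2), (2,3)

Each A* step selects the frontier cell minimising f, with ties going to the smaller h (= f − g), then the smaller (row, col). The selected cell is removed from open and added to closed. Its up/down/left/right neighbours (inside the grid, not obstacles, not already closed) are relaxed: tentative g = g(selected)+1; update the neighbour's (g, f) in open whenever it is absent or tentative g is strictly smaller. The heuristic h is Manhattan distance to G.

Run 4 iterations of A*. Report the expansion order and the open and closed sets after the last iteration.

step 1: expand (2,4) (f=9, h=7) → closed; open now [(0,3) g=1 f=9, (1,4) g=1 f=9, (3,4) g=3 f=9]
step 2: expand (3,4) (f=9, h=6) → closed; open now [(0,3) g=1 f=9, (1,4) g=1 f=9, (4,4) g=4 f=9]
step 3: expand (4,4) (f=9, h=5) → closed; open now [(0,3) g=1 f=9, (1,4) g=1 f=9, (4,3) g=5 f=9, (5,4) g=5 f=9]
step 4: expand (4,3) (f=9, h=4) → closed; open now [(0,3) g=1 f=9, (1,4) g=1 f=9, (4,2) g=6 f=9, (5,3) g=6 f=9, (5,4) g=5 f=9]

order=[(2,4) → (3,4) → (4,4) → (4,3)]; open=[(0,3) g=1 f=9, (1,4) g=1 f=9, (4,2) g=6 f=9, (5,3) g=6 f=9, (5,4) g=5 f=9]; closed=[(1,3), (2,2), (2,3), (2,4), (3,4), (4,3), (4,4)]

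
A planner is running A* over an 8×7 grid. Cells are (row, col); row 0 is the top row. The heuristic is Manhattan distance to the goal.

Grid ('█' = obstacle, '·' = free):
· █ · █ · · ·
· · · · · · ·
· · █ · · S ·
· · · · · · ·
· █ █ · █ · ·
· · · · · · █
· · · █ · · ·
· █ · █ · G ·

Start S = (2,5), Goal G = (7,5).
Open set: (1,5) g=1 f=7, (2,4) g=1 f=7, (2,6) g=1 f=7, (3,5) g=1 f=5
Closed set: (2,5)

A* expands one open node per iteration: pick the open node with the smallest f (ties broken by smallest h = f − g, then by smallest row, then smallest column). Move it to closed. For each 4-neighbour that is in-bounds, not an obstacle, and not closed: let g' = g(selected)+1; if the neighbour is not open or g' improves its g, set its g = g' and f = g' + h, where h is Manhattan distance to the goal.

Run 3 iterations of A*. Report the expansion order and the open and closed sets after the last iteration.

order=[(3,5) → (4,5) → (5,5)]; open=[(1,5) g=1 f=7, (2,4) g=1 f=7, (2,6) g=1 f=7, (3,4) g=2 f=7, (3,6) g=2 f=7, (4,6) g=3 f=7, (5,4) g=4 f=7, (6,5) g=4 f=5]; closed=[(2,5), (3,5), (4,5), (5,5)]

step 1: expand (3,5) (f=5, h=4) → closed; open now [(1,5) g=1 f=7, (2,4) g=1 f=7, (2,6) g=1 f=7, (3,4) g=2 f=7, (3,6) g=2 f=7, (4,5) g=2 f=5]
step 2: expand (4,5) (f=5, h=3) → closed; open now [(1,5) g=1 f=7, (2,4) g=1 f=7, (2,6) g=1 f=7, (3,4) g=2 f=7, (3,6) g=2 f=7, (4,6) g=3 f=7, (5,5) g=3 f=5]
step 3: expand (5,5) (f=5, h=2) → closed; open now [(1,5) g=1 f=7, (2,4) g=1 f=7, (2,6) g=1 f=7, (3,4) g=2 f=7, (3,6) g=2 f=7, (4,6) g=3 f=7, (5,4) g=4 f=7, (6,5) g=4 f=5]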